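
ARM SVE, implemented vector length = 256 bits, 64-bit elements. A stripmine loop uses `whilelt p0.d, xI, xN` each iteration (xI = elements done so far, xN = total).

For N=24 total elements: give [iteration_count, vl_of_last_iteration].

[iterations, last_vl] = [6, 4]

256-bit reg / 64-bit elem → 4 lanes
N=24: ⌈24/4⌉ = 6 iters; last vl = 24 − 5×4 = 4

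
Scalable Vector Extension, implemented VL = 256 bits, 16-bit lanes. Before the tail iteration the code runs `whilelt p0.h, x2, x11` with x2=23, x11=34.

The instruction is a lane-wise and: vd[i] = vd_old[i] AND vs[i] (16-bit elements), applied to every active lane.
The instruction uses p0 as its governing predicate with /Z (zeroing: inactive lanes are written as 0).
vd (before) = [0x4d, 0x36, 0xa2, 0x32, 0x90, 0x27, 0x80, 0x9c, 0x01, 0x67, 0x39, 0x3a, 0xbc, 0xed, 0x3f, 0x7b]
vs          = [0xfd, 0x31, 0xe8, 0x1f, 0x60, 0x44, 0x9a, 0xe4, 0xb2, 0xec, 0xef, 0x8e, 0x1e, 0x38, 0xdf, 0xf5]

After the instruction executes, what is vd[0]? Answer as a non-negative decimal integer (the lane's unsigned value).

vd[0] = 77

256-bit reg / 16-bit elem → 16 lanes
whilelt: lane j active iff 23+j < 34 → j < 11 → 11 active
lane  0: and(0x4d,0xfd) ⇒ 0x4d
lane  1: and(0x36,0x31) ⇒ 0x30
lane  2: and(0xa2,0xe8) ⇒ 0xa0
lane  3: and(0x32,0x1f) ⇒ 0x12
lane  4: and(0x90,0x60) ⇒ 0x00
lane  5: and(0x27,0x44) ⇒ 0x04
lane  6: and(0x80,0x9a) ⇒ 0x80
lane  7: and(0x9c,0xe4) ⇒ 0x84
lane  8: and(0x01,0xb2) ⇒ 0x00
lane  9: and(0x67,0xec) ⇒ 0x64
lane 10: and(0x39,0xef) ⇒ 0x29
lane 11: tail/zero ⇒ 0x00
lane 12: tail/zero ⇒ 0x00
lane 13: tail/zero ⇒ 0x00
lane 14: tail/zero ⇒ 0x00
lane 15: tail/zero ⇒ 0x00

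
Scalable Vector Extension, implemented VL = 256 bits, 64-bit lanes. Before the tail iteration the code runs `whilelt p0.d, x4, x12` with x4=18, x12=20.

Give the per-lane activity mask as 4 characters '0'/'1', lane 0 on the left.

256-bit reg / 64-bit elem → 4 lanes
whilelt: lane j active iff 18+j < 20 → j < 2 → 2 active
bits (lane 0 leftmost): 1100

predicate = 1100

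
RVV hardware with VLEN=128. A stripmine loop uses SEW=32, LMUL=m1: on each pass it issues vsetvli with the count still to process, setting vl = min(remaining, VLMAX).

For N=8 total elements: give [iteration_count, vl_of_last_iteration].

[iterations, last_vl] = [2, 4]

VLMAX = (128 × 1) / 32 = 4 lanes
8 elements at 4/iter → 2 passes, remainder 4 on the last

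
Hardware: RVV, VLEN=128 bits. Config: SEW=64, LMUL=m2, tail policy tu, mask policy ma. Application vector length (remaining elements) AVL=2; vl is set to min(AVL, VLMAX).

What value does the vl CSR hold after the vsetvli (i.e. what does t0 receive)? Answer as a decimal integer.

VLMAX = VLEN×LMUL/SEW = 128×2/64 = 4
vl ← min(2, 4) = 2

vl = 2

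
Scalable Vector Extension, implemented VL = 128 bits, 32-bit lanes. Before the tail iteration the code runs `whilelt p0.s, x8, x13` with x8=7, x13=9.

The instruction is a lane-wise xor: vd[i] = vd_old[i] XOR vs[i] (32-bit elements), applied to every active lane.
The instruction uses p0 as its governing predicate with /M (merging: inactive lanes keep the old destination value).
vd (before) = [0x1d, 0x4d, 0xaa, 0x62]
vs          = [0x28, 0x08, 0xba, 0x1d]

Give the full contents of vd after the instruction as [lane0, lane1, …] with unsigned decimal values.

vd = [53, 69, 170, 98]

lane count: 128 div 32 = 4
whilelt: lane j active iff 7+j < 9 → j < 2 → 2 active
  i=0: xor(0x1d,0x28) → 53
  i=1: xor(0x4d,0x08) → 69
  i=2: tail/keep → 170
  i=3: tail/keep → 98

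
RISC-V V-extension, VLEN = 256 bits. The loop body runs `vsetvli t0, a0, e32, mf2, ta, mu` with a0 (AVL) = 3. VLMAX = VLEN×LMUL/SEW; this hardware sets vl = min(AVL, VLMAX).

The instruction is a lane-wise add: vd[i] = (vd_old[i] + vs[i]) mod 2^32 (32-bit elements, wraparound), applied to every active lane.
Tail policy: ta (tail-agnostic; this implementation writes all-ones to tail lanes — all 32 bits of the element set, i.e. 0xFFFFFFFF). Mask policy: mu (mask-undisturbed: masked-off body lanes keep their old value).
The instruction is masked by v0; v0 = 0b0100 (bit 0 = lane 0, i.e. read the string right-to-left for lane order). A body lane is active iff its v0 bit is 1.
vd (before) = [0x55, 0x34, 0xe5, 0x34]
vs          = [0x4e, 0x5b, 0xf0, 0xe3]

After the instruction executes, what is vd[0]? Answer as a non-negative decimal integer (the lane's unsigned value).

vd[0] = 85

lanes per group: 256·1/2/32 = 4
vl ← min(3, 4) = 3
vd[0] mask-off/keep -> 0x55
vd[1] mask-off/keep -> 0x34
vd[2] add(0xe5,0xf0) -> 0x1d5
vd[3] tail/ones -> 0xffffffff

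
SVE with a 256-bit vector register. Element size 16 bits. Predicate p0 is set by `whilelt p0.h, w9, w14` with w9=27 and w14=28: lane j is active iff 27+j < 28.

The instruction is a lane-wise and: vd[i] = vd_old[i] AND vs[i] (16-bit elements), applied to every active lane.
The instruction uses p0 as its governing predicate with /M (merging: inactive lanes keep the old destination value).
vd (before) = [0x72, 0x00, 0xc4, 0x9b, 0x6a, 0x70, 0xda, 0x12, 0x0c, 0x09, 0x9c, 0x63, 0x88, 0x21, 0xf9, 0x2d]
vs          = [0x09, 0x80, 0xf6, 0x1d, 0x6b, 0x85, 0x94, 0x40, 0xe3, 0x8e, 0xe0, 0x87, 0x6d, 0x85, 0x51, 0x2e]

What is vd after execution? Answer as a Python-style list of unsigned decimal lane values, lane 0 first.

lane count: 256 div 16 = 16
active while 27+j < 28, i.e. j ∈ [0,1) capped at 16 ⇒ 1
vd[0] and(0x72,0x09) -> 0x00
vd[1] tail/keep -> 0x00
vd[2] tail/keep -> 0xc4
vd[3] tail/keep -> 0x9b
vd[4] tail/keep -> 0x6a
vd[5] tail/keep -> 0x70
vd[6] tail/keep -> 0xda
vd[7] tail/keep -> 0x12
vd[8] tail/keep -> 0x0c
vd[9] tail/keep -> 0x09
vd[10] tail/keep -> 0x9c
vd[11] tail/keep -> 0x63
vd[12] tail/keep -> 0x88
vd[13] tail/keep -> 0x21
vd[14] tail/keep -> 0xf9
vd[15] tail/keep -> 0x2d

vd = [0, 0, 196, 155, 106, 112, 218, 18, 12, 9, 156, 99, 136, 33, 249, 45]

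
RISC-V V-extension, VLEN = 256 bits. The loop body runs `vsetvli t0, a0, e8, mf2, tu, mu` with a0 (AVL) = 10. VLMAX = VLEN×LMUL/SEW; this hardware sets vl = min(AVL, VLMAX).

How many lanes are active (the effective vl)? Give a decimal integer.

vl = 10

VLMAX = VLEN×LMUL/SEW = 256×1/2/8 = 16
AVL=10 ≤ VLMAX=16, so vl = 10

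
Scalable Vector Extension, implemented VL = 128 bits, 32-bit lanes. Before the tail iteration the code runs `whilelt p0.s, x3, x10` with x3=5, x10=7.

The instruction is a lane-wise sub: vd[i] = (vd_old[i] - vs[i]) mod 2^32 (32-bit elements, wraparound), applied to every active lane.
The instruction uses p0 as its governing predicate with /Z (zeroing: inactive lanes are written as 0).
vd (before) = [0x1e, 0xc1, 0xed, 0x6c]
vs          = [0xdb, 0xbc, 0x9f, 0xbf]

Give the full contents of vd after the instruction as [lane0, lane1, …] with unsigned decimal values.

128-bit reg / 32-bit elem → 4 lanes
active while 5+j < 7, i.e. j ∈ [0,2) capped at 4 ⇒ 2
  i=0: sub(0x1e,0xdb) → 4294967107
  i=1: sub(0xc1,0xbc) → 5
  i=2: tail/zero → 0
  i=3: tail/zero → 0

vd = [4294967107, 5, 0, 0]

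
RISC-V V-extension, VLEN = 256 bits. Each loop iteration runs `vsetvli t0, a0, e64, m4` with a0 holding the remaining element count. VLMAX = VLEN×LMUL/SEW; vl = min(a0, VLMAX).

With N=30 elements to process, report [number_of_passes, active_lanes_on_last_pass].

[iterations, last_vl] = [2, 14]

VLMAX = (256 × 4) / 64 = 16 lanes
30 elements at 16/iter → 2 passes, remainder 14 on the last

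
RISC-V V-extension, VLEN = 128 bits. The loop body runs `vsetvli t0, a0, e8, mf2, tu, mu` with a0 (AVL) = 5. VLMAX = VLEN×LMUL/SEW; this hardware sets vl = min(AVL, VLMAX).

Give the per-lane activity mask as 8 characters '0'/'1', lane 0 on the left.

lanes per group: 128·1/2/8 = 8
vl ← min(5, 8) = 5
bits (lane 0 leftmost): 11111000

predicate = 11111000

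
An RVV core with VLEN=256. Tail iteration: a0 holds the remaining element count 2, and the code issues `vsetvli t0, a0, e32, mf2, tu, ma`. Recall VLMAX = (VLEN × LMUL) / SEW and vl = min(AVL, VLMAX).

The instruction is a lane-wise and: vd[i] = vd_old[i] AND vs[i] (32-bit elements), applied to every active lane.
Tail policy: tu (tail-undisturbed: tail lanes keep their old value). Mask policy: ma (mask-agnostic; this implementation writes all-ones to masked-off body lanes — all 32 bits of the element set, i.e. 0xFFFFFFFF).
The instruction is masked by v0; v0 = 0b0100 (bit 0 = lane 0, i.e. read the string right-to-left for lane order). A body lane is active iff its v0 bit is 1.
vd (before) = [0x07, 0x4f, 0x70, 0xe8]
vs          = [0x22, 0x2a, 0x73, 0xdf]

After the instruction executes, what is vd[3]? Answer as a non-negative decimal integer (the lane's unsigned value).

vd[3] = 232

lanes per group: 256·1/2/32 = 4
vl ← min(2, 4) = 2
lane  0: mask-off/ones ⇒ 0xffffffff
lane  1: mask-off/ones ⇒ 0xffffffff
lane  2: tail/keep ⇒ 0x70
lane  3: tail/keep ⇒ 0xe8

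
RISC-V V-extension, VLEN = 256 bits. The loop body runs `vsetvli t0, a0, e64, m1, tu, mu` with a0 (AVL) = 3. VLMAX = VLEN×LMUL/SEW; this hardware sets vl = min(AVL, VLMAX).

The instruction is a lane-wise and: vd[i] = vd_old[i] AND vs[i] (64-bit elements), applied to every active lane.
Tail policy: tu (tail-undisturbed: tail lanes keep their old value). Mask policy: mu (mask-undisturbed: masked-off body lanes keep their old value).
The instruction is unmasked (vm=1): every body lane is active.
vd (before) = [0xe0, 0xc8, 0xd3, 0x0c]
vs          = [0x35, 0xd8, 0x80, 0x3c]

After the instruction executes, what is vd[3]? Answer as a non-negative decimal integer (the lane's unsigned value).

lanes per group: 256·1/64 = 4
vl ← min(3, 4) = 3
[0] and(0xe0,0x35) = 0x20
[1] and(0xc8,0xd8) = 0xc8
[2] and(0xd3,0x80) = 0x80
[3] tail/keep = 0x0c

vd[3] = 12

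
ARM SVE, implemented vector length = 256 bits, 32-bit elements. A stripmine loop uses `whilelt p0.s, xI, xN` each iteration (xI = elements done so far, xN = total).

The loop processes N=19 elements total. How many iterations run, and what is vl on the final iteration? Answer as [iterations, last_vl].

256-bit reg / 32-bit elem → 8 lanes
19 elements at 8/iter → 3 passes, remainder 3 on the last

[iterations, last_vl] = [3, 3]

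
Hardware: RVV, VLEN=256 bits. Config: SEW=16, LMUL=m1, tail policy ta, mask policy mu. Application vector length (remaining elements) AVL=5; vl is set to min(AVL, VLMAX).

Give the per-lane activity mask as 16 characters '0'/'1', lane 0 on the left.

lanes per group: 256·1/16 = 16
vl ← min(5, 16) = 5
bits (lane 0 leftmost): 1111100000000000

predicate = 1111100000000000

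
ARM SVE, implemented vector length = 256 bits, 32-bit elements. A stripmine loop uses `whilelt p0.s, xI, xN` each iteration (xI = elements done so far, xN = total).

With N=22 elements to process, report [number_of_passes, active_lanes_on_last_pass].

[iterations, last_vl] = [3, 6]

256-bit reg / 32-bit elem → 8 lanes
iterations = ceil(22/8) = 3; final-pass vl = 6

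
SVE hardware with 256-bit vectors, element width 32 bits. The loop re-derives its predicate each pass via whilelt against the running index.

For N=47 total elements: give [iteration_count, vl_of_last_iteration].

lane count: 256 div 32 = 8
N=47: ⌈47/8⌉ = 6 iters; last vl = 47 − 5×8 = 7

[iterations, last_vl] = [6, 7]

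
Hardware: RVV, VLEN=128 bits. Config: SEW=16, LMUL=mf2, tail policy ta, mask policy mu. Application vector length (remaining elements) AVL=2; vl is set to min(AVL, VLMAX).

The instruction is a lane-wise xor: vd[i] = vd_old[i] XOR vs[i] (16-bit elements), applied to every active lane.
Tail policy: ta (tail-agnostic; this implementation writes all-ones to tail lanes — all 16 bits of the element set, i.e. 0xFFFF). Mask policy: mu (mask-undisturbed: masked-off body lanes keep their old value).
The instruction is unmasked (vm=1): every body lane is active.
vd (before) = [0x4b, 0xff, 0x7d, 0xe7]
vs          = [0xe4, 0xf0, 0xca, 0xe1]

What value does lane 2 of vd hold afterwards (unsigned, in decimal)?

lanes per group: 128·1/2/16 = 4
AVL=2 ≤ VLMAX=4, so vl = 2
[0] xor(0x4b,0xe4) = 0xaf
[1] xor(0xff,0xf0) = 0x0f
[2] tail/ones = 0xffff
[3] tail/ones = 0xffff

vd[2] = 65535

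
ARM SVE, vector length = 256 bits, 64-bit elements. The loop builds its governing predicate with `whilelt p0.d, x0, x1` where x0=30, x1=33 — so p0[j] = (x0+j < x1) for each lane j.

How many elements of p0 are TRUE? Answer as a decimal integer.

register lanes = 256/64 = 4
whilelt: lane j active iff 30+j < 33 → j < 3 → 3 active

vl = 3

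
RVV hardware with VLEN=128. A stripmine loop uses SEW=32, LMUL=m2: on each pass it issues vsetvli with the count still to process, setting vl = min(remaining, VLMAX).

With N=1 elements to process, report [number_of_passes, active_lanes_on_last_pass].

[iterations, last_vl] = [1, 1]

VLMAX = (128 × 2) / 32 = 8 lanes
N=1: ⌈1/8⌉ = 1 iters; last vl = 1 − 0×8 = 1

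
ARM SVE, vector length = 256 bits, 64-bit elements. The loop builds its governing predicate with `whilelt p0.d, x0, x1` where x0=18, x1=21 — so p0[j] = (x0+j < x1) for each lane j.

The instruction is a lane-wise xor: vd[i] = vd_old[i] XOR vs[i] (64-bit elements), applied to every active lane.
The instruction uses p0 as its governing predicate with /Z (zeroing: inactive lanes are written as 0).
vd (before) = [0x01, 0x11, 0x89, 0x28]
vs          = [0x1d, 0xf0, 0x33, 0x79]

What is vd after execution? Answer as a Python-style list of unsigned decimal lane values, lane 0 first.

register lanes = 256/64 = 4
p0[j] = (18+j < 21); true for j=0..2 → 3 lanes set
  i=0: xor(0x01,0x1d) → 28
  i=1: xor(0x11,0xf0) → 225
  i=2: xor(0x89,0x33) → 186
  i=3: tail/zero → 0

vd = [28, 225, 186, 0]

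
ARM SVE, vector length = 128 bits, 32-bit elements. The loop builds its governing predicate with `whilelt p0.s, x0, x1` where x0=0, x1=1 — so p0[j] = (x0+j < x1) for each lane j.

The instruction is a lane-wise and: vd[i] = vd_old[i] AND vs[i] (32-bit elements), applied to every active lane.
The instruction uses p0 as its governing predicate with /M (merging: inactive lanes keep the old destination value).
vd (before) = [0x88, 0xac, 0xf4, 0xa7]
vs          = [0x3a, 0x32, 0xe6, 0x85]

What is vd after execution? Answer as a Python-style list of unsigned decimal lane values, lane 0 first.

vd = [8, 172, 244, 167]

lane count: 128 div 32 = 4
active while 0+j < 1, i.e. j ∈ [0,1) capped at 4 ⇒ 1
  i=0: and(0x88,0x3a) → 8
  i=1: tail/keep → 172
  i=2: tail/keep → 244
  i=3: tail/keep → 167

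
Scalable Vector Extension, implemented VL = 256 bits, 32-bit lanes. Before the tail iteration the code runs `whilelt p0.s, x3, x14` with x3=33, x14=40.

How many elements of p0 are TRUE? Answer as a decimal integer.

vl = 7

lane count: 256 div 32 = 8
p0[j] = (33+j < 40); true for j=0..6 → 7 lanes set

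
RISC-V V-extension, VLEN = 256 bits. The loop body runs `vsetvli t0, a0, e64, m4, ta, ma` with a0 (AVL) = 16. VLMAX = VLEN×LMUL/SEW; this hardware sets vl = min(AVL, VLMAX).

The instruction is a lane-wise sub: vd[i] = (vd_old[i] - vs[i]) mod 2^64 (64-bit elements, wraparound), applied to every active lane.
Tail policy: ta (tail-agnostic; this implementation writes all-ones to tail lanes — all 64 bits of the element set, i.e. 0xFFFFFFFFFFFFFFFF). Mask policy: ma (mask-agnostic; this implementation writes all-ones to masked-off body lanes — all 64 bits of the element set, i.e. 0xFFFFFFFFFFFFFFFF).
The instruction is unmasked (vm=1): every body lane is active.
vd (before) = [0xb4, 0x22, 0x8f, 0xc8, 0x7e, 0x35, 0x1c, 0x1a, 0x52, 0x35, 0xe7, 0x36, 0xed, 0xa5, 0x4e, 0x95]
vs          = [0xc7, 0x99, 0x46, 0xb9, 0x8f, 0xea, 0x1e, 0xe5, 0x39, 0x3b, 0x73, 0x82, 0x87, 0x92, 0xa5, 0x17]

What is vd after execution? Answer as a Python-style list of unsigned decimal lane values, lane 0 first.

VLMAX = VLEN×LMUL/SEW = 256×4/64 = 16
vl ← min(16, 16) = 16
vd[0] sub(0xb4,0xc7) -> 0xffffffffffffffed
vd[1] sub(0x22,0x99) -> 0xffffffffffffff89
vd[2] sub(0x8f,0x46) -> 0x49
vd[3] sub(0xc8,0xb9) -> 0x0f
vd[4] sub(0x7e,0x8f) -> 0xffffffffffffffef
vd[5] sub(0x35,0xea) -> 0xffffffffffffff4b
vd[6] sub(0x1c,0x1e) -> 0xfffffffffffffffe
vd[7] sub(0x1a,0xe5) -> 0xffffffffffffff35
vd[8] sub(0x52,0x39) -> 0x19
vd[9] sub(0x35,0x3b) -> 0xfffffffffffffffa
vd[10] sub(0xe7,0x73) -> 0x74
vd[11] sub(0x36,0x82) -> 0xffffffffffffffb4
vd[12] sub(0xed,0x87) -> 0x66
vd[13] sub(0xa5,0x92) -> 0x13
vd[14] sub(0x4e,0xa5) -> 0xffffffffffffffa9
vd[15] sub(0x95,0x17) -> 0x7e

vd = [18446744073709551597, 18446744073709551497, 73, 15, 18446744073709551599, 18446744073709551435, 18446744073709551614, 18446744073709551413, 25, 18446744073709551610, 116, 18446744073709551540, 102, 19, 18446744073709551529, 126]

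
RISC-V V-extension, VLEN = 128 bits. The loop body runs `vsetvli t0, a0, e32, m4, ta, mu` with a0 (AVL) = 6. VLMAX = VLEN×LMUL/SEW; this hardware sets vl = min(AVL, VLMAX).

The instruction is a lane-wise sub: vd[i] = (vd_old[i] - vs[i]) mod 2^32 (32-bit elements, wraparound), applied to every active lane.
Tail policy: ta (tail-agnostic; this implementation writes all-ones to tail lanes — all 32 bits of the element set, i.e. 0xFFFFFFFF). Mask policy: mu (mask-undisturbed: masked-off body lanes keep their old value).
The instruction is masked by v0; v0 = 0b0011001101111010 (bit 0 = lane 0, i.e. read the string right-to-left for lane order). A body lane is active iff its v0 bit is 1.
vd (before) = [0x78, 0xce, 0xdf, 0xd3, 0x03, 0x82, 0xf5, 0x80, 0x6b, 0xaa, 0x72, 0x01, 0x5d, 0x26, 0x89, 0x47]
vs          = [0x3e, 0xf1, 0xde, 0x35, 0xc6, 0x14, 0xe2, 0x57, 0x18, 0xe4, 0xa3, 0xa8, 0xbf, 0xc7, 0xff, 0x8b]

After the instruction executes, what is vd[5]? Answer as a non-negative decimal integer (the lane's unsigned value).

VLMAX = VLEN×LMUL/SEW = 128×4/32 = 16
vl = min(AVL, VLMAX) = min(6, 16) = 6
[0] mask-off/keep = 0x78
[1] sub(0xce,0xf1) = 0xffffffdd
[2] mask-off/keep = 0xdf
[3] sub(0xd3,0x35) = 0x9e
[4] sub(0x03,0xc6) = 0xffffff3d
[5] sub(0x82,0x14) = 0x6e
[6] tail/ones = 0xffffffff
[7] tail/ones = 0xffffffff
[8] tail/ones = 0xffffffff
[9] tail/ones = 0xffffffff
[10] tail/ones = 0xffffffff
[11] tail/ones = 0xffffffff
[12] tail/ones = 0xffffffff
[13] tail/ones = 0xffffffff
[14] tail/ones = 0xffffffff
[15] tail/ones = 0xffffffff

vd[5] = 110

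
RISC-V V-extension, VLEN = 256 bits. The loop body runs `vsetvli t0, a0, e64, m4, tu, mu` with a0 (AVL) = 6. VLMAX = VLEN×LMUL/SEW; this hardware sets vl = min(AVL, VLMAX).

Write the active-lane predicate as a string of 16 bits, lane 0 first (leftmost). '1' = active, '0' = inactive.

lanes per group: 256·4/64 = 16
vl ← min(6, 16) = 6
bits (lane 0 leftmost): 1111110000000000

predicate = 1111110000000000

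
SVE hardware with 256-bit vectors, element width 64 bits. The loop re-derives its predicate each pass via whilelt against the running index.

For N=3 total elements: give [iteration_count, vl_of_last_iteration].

[iterations, last_vl] = [1, 3]

lane count: 256 div 64 = 4
N=3: ⌈3/4⌉ = 1 iters; last vl = 3 − 0×4 = 3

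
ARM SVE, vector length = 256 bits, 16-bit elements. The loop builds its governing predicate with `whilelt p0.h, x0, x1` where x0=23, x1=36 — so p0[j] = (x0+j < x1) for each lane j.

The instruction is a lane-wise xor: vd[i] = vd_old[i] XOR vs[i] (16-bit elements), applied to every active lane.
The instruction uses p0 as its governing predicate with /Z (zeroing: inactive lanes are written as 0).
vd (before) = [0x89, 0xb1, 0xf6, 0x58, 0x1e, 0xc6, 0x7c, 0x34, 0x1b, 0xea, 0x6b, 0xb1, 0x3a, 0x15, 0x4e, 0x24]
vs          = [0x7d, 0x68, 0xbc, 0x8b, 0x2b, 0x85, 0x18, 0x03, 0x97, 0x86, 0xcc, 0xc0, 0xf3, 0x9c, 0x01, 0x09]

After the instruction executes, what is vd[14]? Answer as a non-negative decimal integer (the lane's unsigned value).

vd[14] = 0

register lanes = 256/16 = 16
active while 23+j < 36, i.e. j ∈ [0,13) capped at 16 ⇒ 13
lane  0: xor(0x89,0x7d) ⇒ 0xf4
lane  1: xor(0xb1,0x68) ⇒ 0xd9
lane  2: xor(0xf6,0xbc) ⇒ 0x4a
lane  3: xor(0x58,0x8b) ⇒ 0xd3
lane  4: xor(0x1e,0x2b) ⇒ 0x35
lane  5: xor(0xc6,0x85) ⇒ 0x43
lane  6: xor(0x7c,0x18) ⇒ 0x64
lane  7: xor(0x34,0x03) ⇒ 0x37
lane  8: xor(0x1b,0x97) ⇒ 0x8c
lane  9: xor(0xea,0x86) ⇒ 0x6c
lane 10: xor(0x6b,0xcc) ⇒ 0xa7
lane 11: xor(0xb1,0xc0) ⇒ 0x71
lane 12: xor(0x3a,0xf3) ⇒ 0xc9
lane 13: tail/zero ⇒ 0x00
lane 14: tail/zero ⇒ 0x00
lane 15: tail/zero ⇒ 0x00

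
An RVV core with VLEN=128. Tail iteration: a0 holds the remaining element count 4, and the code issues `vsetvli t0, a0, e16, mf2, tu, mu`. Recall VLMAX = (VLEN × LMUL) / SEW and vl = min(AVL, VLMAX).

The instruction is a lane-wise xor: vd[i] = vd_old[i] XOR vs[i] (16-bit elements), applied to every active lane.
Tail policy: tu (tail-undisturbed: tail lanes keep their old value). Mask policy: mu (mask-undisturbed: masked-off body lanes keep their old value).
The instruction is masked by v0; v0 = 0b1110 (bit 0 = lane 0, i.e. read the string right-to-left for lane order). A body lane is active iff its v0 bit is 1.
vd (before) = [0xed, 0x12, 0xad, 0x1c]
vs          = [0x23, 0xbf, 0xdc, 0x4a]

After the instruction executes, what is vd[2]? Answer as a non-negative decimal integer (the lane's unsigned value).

VLMAX = (128 × 1/2) / 16 = 4 lanes
vl ← min(4, 4) = 4
lane  0: mask-off/keep ⇒ 0xed
lane  1: xor(0x12,0xbf) ⇒ 0xad
lane  2: xor(0xad,0xdc) ⇒ 0x71
lane  3: xor(0x1c,0x4a) ⇒ 0x56

vd[2] = 113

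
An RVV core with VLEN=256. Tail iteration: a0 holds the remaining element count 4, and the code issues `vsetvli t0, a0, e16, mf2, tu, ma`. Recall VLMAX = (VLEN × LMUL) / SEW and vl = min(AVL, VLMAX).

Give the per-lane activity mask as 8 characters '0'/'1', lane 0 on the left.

predicate = 11110000

VLMAX = (256 × 1/2) / 16 = 8 lanes
vl = min(AVL, VLMAX) = min(4, 8) = 4
bits (lane 0 leftmost): 11110000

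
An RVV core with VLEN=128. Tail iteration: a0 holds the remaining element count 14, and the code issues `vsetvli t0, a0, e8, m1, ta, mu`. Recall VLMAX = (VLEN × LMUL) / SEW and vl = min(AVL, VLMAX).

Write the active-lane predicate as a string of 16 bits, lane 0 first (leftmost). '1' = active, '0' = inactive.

predicate = 1111111111111100

VLMAX = (128 × 1) / 8 = 16 lanes
AVL=14 ≤ VLMAX=16, so vl = 14
bits (lane 0 leftmost): 1111111111111100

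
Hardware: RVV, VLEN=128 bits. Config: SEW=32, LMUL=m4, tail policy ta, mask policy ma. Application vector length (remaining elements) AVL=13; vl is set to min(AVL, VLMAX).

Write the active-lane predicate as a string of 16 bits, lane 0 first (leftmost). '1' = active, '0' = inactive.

lanes per group: 128·4/32 = 16
vl ← min(13, 16) = 13
bits (lane 0 leftmost): 1111111111111000

predicate = 1111111111111000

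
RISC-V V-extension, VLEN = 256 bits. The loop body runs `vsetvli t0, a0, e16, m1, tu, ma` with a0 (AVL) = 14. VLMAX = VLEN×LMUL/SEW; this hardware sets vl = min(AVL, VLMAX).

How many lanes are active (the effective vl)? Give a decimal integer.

vl = 14

VLMAX = VLEN×LMUL/SEW = 256×1/16 = 16
vl = min(AVL, VLMAX) = min(14, 16) = 14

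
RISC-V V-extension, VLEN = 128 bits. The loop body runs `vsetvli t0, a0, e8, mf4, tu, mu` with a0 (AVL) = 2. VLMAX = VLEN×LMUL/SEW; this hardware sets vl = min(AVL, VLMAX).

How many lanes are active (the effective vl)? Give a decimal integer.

VLMAX = VLEN×LMUL/SEW = 128×1/4/8 = 4
vl = min(AVL, VLMAX) = min(2, 4) = 2

vl = 2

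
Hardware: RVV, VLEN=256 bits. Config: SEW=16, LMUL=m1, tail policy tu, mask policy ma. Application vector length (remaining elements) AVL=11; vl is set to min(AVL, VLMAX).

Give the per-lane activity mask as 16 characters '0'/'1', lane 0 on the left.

lanes per group: 256·1/16 = 16
AVL=11 ≤ VLMAX=16, so vl = 11
bits (lane 0 leftmost): 1111111111100000

predicate = 1111111111100000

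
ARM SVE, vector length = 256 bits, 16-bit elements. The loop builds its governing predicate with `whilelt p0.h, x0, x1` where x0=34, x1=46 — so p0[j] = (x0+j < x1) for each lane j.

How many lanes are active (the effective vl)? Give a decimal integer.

256-bit reg / 16-bit elem → 16 lanes
p0[j] = (34+j < 46); true for j=0..11 → 12 lanes set

vl = 12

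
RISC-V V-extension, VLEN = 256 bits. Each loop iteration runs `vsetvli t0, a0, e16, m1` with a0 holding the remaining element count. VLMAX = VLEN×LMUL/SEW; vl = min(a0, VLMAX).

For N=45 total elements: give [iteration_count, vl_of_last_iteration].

VLMAX = VLEN×LMUL/SEW = 256×1/16 = 16
iterations = ceil(45/16) = 3; final-pass vl = 13

[iterations, last_vl] = [3, 13]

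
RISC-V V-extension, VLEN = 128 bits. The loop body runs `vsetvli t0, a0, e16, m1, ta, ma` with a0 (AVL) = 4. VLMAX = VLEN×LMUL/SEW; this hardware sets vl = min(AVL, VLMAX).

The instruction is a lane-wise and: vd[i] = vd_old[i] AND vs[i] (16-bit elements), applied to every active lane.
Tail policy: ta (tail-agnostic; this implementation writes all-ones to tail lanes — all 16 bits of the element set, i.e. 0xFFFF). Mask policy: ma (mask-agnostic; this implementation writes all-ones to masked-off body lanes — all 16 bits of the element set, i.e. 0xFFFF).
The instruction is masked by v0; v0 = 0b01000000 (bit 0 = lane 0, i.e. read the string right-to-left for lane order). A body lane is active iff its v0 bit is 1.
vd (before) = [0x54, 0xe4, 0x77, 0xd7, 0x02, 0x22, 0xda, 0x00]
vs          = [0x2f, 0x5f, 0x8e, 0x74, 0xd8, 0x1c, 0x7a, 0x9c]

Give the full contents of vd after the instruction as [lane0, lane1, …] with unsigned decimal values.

vd = [65535, 65535, 65535, 65535, 65535, 65535, 65535, 65535]

VLMAX = VLEN×LMUL/SEW = 128×1/16 = 8
vl ← min(4, 8) = 4
lane  0: mask-off/ones ⇒ 0xffff
lane  1: mask-off/ones ⇒ 0xffff
lane  2: mask-off/ones ⇒ 0xffff
lane  3: mask-off/ones ⇒ 0xffff
lane  4: tail/ones ⇒ 0xffff
lane  5: tail/ones ⇒ 0xffff
lane  6: tail/ones ⇒ 0xffff
lane  7: tail/ones ⇒ 0xffff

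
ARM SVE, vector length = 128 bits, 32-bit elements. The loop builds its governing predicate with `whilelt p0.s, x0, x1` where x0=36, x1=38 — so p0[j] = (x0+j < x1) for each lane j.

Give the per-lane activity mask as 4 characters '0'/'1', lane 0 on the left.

lane count: 128 div 32 = 4
p0[j] = (36+j < 38); true for j=0..1 → 2 lanes set
bits (lane 0 leftmost): 1100

predicate = 1100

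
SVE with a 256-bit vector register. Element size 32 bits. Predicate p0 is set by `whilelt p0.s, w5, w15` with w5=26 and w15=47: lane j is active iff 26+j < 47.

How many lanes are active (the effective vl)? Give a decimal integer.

vl = 8

256-bit reg / 32-bit elem → 8 lanes
whilelt: lane j active iff 26+j < 47 → j < 21 → 8 active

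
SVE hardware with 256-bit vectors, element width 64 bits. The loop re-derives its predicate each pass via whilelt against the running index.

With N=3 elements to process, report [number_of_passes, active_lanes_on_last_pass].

256-bit reg / 64-bit elem → 4 lanes
3 elements at 4/iter → 1 passes, remainder 3 on the last

[iterations, last_vl] = [1, 3]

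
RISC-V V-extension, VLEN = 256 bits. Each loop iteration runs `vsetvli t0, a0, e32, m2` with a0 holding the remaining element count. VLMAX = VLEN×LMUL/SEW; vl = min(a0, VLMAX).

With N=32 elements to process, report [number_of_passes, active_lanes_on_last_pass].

lanes per group: 256·2/32 = 16
iterations = ceil(32/16) = 2; final-pass vl = 16

[iterations, last_vl] = [2, 16]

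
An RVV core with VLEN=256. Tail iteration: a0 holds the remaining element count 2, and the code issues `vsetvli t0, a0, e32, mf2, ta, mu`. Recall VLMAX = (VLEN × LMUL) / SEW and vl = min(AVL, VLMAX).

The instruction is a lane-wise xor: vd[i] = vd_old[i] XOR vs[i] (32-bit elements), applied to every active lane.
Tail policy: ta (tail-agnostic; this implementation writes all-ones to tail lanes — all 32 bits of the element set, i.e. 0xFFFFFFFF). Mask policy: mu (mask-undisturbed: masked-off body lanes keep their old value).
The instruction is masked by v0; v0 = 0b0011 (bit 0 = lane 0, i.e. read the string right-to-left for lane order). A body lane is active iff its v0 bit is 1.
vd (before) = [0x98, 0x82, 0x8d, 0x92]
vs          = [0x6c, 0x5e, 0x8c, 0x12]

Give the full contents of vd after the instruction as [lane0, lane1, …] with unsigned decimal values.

VLMAX = (256 × 1/2) / 32 = 4 lanes
vl ← min(2, 4) = 2
vd[0] xor(0x98,0x6c) -> 0xf4
vd[1] xor(0x82,0x5e) -> 0xdc
vd[2] tail/ones -> 0xffffffff
vd[3] tail/ones -> 0xffffffff

vd = [244, 220, 4294967295, 4294967295]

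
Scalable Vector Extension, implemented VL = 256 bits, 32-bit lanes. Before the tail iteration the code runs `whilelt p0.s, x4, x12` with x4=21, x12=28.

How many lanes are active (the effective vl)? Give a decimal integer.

vl = 7

256-bit reg / 32-bit elem → 8 lanes
p0[j] = (21+j < 28); true for j=0..6 → 7 lanes set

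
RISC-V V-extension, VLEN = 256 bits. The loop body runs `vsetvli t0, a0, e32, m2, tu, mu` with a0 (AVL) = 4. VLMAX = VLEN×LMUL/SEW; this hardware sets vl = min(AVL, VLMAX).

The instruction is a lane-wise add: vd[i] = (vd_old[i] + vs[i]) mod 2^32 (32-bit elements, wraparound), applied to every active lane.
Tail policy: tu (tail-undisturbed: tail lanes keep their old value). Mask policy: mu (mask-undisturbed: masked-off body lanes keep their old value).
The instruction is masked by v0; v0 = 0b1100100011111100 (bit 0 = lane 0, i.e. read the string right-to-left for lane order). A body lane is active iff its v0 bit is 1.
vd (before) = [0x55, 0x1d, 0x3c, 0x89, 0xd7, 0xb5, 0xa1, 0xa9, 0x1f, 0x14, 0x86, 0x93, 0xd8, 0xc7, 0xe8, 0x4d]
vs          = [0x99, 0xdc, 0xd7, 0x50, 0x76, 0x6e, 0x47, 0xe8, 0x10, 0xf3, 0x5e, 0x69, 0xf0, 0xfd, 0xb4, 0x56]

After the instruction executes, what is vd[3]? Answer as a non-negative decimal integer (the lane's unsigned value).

vd[3] = 217

lanes per group: 256·2/32 = 16
AVL=4 ≤ VLMAX=16, so vl = 4
  i=0: mask-off/keep → 85
  i=1: mask-off/keep → 29
  i=2: add(0x3c,0xd7) → 275
  i=3: add(0x89,0x50) → 217
  i=4: tail/keep → 215
  i=5: tail/keep → 181
  i=6: tail/keep → 161
  i=7: tail/keep → 169
  i=8: tail/keep → 31
  i=9: tail/keep → 20
  i=10: tail/keep → 134
  i=11: tail/keep → 147
  i=12: tail/keep → 216
  i=13: tail/keep → 199
  i=14: tail/keep → 232
  i=15: tail/keep → 77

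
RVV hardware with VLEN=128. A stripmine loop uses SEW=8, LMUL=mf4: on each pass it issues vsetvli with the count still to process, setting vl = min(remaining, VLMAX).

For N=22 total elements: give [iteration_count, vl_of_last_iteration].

lanes per group: 128·1/4/8 = 4
22 elements at 4/iter → 6 passes, remainder 2 on the last

[iterations, last_vl] = [6, 2]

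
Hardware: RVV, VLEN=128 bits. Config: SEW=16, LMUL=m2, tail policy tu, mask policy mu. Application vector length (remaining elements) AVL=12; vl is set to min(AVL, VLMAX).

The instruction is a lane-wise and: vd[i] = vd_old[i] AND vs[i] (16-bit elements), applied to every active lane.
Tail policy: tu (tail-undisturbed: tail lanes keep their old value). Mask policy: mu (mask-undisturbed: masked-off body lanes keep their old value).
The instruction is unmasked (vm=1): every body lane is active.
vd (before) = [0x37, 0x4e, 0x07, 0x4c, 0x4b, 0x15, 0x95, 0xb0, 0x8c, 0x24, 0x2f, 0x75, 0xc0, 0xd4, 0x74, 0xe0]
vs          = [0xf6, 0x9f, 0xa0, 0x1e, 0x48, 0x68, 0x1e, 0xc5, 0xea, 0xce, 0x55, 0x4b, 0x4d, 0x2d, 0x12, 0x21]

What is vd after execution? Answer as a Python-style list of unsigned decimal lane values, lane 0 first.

vd = [54, 14, 0, 12, 72, 0, 20, 128, 136, 4, 5, 65, 192, 212, 116, 224]

lanes per group: 128·2/16 = 16
vl ← min(12, 16) = 12
  i=0: and(0x37,0xf6) → 54
  i=1: and(0x4e,0x9f) → 14
  i=2: and(0x07,0xa0) → 0
  i=3: and(0x4c,0x1e) → 12
  i=4: and(0x4b,0x48) → 72
  i=5: and(0x15,0x68) → 0
  i=6: and(0x95,0x1e) → 20
  i=7: and(0xb0,0xc5) → 128
  i=8: and(0x8c,0xea) → 136
  i=9: and(0x24,0xce) → 4
  i=10: and(0x2f,0x55) → 5
  i=11: and(0x75,0x4b) → 65
  i=12: tail/keep → 192
  i=13: tail/keep → 212
  i=14: tail/keep → 116
  i=15: tail/keep → 224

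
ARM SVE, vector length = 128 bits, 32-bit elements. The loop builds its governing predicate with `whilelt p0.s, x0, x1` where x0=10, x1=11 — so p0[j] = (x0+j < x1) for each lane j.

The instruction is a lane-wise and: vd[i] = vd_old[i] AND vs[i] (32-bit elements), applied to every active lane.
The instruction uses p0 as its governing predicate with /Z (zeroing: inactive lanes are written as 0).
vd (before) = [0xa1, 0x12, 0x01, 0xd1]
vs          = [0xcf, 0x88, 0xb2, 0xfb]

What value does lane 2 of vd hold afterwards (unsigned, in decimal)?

vd[2] = 0

lane count: 128 div 32 = 4
active while 10+j < 11, i.e. j ∈ [0,1) capped at 4 ⇒ 1
vd[0] and(0xa1,0xcf) -> 0x81
vd[1] tail/zero -> 0x00
vd[2] tail/zero -> 0x00
vd[3] tail/zero -> 0x00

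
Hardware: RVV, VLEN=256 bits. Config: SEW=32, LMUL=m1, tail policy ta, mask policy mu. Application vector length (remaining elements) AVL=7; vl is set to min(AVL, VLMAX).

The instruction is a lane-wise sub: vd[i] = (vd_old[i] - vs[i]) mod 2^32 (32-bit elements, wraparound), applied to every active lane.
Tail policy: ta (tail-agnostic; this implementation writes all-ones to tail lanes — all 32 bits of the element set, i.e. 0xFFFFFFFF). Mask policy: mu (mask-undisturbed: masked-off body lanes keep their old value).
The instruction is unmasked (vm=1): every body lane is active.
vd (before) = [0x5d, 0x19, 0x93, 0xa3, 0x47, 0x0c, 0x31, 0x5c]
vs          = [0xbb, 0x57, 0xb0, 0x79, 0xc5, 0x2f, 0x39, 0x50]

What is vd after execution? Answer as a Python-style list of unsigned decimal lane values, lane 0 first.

lanes per group: 256·1/32 = 8
vl ← min(7, 8) = 7
[0] sub(0x5d,0xbb) = 0xffffffa2
[1] sub(0x19,0x57) = 0xffffffc2
[2] sub(0x93,0xb0) = 0xffffffe3
[3] sub(0xa3,0x79) = 0x2a
[4] sub(0x47,0xc5) = 0xffffff82
[5] sub(0x0c,0x2f) = 0xffffffdd
[6] sub(0x31,0x39) = 0xfffffff8
[7] tail/ones = 0xffffffff

vd = [4294967202, 4294967234, 4294967267, 42, 4294967170, 4294967261, 4294967288, 4294967295]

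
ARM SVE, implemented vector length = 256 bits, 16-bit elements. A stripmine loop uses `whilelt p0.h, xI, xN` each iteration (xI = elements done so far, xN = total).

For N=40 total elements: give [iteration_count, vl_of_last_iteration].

lane count: 256 div 16 = 16
40 elements at 16/iter → 3 passes, remainder 8 on the last

[iterations, last_vl] = [3, 8]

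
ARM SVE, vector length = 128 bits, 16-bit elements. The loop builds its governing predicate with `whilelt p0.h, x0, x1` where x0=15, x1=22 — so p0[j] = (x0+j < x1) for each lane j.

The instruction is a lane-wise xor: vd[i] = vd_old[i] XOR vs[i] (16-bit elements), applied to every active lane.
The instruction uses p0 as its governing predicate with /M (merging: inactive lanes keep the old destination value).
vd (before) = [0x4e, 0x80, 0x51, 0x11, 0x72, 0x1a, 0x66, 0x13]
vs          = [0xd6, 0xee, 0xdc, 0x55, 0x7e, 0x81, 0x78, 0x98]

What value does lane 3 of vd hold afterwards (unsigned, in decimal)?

128-bit reg / 16-bit elem → 8 lanes
p0[j] = (15+j < 22); true for j=0..6 → 7 lanes set
vd[0] xor(0x4e,0xd6) -> 0x98
vd[1] xor(0x80,0xee) -> 0x6e
vd[2] xor(0x51,0xdc) -> 0x8d
vd[3] xor(0x11,0x55) -> 0x44
vd[4] xor(0x72,0x7e) -> 0x0c
vd[5] xor(0x1a,0x81) -> 0x9b
vd[6] xor(0x66,0x78) -> 0x1e
vd[7] tail/keep -> 0x13

vd[3] = 68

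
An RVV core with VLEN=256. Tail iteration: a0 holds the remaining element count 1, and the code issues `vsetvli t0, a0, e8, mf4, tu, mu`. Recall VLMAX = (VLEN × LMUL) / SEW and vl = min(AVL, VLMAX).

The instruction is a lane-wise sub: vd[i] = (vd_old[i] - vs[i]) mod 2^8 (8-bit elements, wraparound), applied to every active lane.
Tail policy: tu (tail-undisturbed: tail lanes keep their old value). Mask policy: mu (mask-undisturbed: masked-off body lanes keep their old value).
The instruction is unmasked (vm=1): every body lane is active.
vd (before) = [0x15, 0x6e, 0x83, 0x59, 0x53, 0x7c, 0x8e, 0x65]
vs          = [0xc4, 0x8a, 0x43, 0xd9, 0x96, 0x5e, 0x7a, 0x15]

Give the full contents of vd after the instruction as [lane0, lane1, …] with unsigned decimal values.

lanes per group: 256·1/4/8 = 8
AVL=1 ≤ VLMAX=8, so vl = 1
lane  0: sub(0x15,0xc4) ⇒ 0x51
lane  1: tail/keep ⇒ 0x6e
lane  2: tail/keep ⇒ 0x83
lane  3: tail/keep ⇒ 0x59
lane  4: tail/keep ⇒ 0x53
lane  5: tail/keep ⇒ 0x7c
lane  6: tail/keep ⇒ 0x8e
lane  7: tail/keep ⇒ 0x65

vd = [81, 110, 131, 89, 83, 124, 142, 101]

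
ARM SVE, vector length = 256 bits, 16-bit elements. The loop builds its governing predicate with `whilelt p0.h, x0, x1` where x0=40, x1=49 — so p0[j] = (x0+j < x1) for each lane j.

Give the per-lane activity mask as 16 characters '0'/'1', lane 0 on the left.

register lanes = 256/16 = 16
whilelt: lane j active iff 40+j < 49 → j < 9 → 9 active
bits (lane 0 leftmost): 1111111110000000

predicate = 1111111110000000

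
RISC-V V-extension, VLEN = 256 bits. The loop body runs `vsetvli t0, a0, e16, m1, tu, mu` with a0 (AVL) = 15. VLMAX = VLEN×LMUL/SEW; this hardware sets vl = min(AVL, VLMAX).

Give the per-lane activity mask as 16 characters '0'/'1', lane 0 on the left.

lanes per group: 256·1/16 = 16
vl = min(AVL, VLMAX) = min(15, 16) = 15
bits (lane 0 leftmost): 1111111111111110

predicate = 1111111111111110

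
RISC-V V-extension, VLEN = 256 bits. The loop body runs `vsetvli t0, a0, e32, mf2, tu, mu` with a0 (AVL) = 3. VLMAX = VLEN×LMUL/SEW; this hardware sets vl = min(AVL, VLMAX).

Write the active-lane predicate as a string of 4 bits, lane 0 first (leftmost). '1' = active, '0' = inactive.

VLMAX = (256 × 1/2) / 32 = 4 lanes
vl ← min(3, 4) = 3
bits (lane 0 leftmost): 1110

predicate = 1110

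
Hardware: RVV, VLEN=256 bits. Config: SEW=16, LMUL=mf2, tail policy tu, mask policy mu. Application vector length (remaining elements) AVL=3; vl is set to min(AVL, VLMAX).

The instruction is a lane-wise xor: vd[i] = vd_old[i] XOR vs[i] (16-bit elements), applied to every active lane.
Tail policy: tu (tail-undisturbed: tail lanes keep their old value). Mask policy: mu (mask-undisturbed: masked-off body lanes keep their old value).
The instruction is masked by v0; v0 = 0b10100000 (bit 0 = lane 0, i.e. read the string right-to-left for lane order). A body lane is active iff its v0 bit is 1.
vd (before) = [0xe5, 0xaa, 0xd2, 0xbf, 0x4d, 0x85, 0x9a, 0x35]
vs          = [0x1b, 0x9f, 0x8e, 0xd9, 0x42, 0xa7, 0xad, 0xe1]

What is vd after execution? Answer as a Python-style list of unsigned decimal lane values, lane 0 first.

vd = [229, 170, 210, 191, 77, 133, 154, 53]

lanes per group: 256·1/2/16 = 8
vl = min(AVL, VLMAX) = min(3, 8) = 3
lane  0: mask-off/keep ⇒ 0xe5
lane  1: mask-off/keep ⇒ 0xaa
lane  2: mask-off/keep ⇒ 0xd2
lane  3: tail/keep ⇒ 0xbf
lane  4: tail/keep ⇒ 0x4d
lane  5: tail/keep ⇒ 0x85
lane  6: tail/keep ⇒ 0x9a
lane  7: tail/keep ⇒ 0x35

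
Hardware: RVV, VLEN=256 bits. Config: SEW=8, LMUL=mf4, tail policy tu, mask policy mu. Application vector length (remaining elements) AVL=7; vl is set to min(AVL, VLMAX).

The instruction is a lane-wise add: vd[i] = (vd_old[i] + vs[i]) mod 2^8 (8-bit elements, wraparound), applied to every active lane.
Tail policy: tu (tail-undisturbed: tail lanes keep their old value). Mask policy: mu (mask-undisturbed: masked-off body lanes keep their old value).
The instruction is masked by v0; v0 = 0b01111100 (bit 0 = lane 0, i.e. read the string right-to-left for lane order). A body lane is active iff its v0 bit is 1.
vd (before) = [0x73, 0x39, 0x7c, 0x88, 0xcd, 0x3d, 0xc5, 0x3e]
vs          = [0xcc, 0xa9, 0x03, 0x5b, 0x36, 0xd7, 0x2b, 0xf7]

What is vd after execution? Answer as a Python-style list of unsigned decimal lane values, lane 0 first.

vd = [115, 57, 127, 227, 3, 20, 240, 62]

lanes per group: 256·1/4/8 = 8
vl = min(AVL, VLMAX) = min(7, 8) = 7
  i=0: mask-off/keep → 115
  i=1: mask-off/keep → 57
  i=2: add(0x7c,0x03) → 127
  i=3: add(0x88,0x5b) → 227
  i=4: add(0xcd,0x36) → 3
  i=5: add(0x3d,0xd7) → 20
  i=6: add(0xc5,0x2b) → 240
  i=7: tail/keep → 62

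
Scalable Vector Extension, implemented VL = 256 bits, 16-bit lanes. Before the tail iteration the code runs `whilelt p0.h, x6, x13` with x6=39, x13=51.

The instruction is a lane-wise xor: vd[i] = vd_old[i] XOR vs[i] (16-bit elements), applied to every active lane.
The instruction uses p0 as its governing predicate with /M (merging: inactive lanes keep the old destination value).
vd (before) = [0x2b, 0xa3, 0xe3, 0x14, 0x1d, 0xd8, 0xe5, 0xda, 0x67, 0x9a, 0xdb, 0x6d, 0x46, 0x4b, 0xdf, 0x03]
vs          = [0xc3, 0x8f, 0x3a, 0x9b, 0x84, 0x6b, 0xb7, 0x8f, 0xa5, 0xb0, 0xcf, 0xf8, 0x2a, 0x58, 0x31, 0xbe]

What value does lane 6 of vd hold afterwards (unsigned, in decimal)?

vd[6] = 82

register lanes = 256/16 = 16
active while 39+j < 51, i.e. j ∈ [0,12) capped at 16 ⇒ 12
[0] xor(0x2b,0xc3) = 0xe8
[1] xor(0xa3,0x8f) = 0x2c
[2] xor(0xe3,0x3a) = 0xd9
[3] xor(0x14,0x9b) = 0x8f
[4] xor(0x1d,0x84) = 0x99
[5] xor(0xd8,0x6b) = 0xb3
[6] xor(0xe5,0xb7) = 0x52
[7] xor(0xda,0x8f) = 0x55
[8] xor(0x67,0xa5) = 0xc2
[9] xor(0x9a,0xb0) = 0x2a
[10] xor(0xdb,0xcf) = 0x14
[11] xor(0x6d,0xf8) = 0x95
[12] tail/keep = 0x46
[13] tail/keep = 0x4b
[14] tail/keep = 0xdf
[15] tail/keep = 0x03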